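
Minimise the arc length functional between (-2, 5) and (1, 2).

Arc-length functional: J[y] = ∫ sqrt(1 + (y')^2) dx.
Lagrangian L = sqrt(1 + (y')^2) has no explicit y dependence, so ∂L/∂y = 0 and the Euler-Lagrange equation gives
    d/dx( y' / sqrt(1 + (y')^2) ) = 0  ⇒  y' / sqrt(1 + (y')^2) = const.
Hence y' is constant, so y(x) is affine.
Fitting the endpoints (-2, 5) and (1, 2):
    slope m = (2 − 5) / (1 − (-2)) = -1,
    intercept c = 5 − m·(-2) = 3.
Extremal: y(x) = -x + 3.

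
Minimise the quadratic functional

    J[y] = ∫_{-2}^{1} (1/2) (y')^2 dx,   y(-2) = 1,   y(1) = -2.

The Lagrangian is L = (1/2) (y')^2.
Compute ∂L/∂y = 0, ∂L/∂y' = y'.
The Euler-Lagrange equation d/dx(∂L/∂y') − ∂L/∂y = 0 reduces to
    y'' = 0.
Its general solution is
    y(x) = A x + B,
with A, B fixed by the endpoint conditions.
Applying the endpoint conditions y(-2) = 1 and y(1) = -2: solve A·-2 + B = 1 and A·1 + B = -2. Subtracting gives A(1 − -2) = -2 − 1, so A = -1, and B = 1 − A·-2 = -1. Therefore
    y(x) = -x - 1.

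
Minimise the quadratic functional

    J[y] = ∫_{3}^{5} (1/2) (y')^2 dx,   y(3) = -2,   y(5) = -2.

The Lagrangian is L = (1/2) (y')^2.
Compute ∂L/∂y = 0, ∂L/∂y' = y'.
The Euler-Lagrange equation d/dx(∂L/∂y') − ∂L/∂y = 0 reduces to
    y'' = 0.
Its general solution is
    y(x) = A x + B,
with A, B fixed by the endpoint conditions.
Applying the endpoint conditions y(3) = -2 and y(5) = -2: solve A·3 + B = -2 and A·5 + B = -2. Subtracting gives A(5 − 3) = -2 − -2, so A = 0, and B = -2 − A·3 = -2. Therefore
    y(x) = -2.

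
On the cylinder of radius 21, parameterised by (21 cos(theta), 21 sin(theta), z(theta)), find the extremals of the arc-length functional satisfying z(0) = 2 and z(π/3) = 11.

Parameterise the cylinder of radius R = 21 as
    r(θ) = (21 cos θ, 21 sin θ, z(θ)).
The arc-length element is
    ds = sqrt(441 + (dz/dθ)^2) dθ,
so the Lagrangian is L = sqrt(441 + z'^2).
L depends on z' only, not on z or θ, so ∂L/∂z = 0 and
    ∂L/∂z' = z' / sqrt(441 + z'^2).
The Euler-Lagrange equation gives
    d/dθ( z' / sqrt(441 + z'^2) ) = 0,
so z' is constant. Integrating once:
    z(θ) = a θ + b,
a helix on the cylinder (a straight line when the cylinder is unrolled). The constants a, b are determined by the endpoint conditions.
With endpoint conditions z(0) = 2 and z(π/3) = 11: from z(0) = b we get b = 2, and a·π/3 + 2 = 11 gives a = 27/π, so
    z(θ) = (27/π) θ + 2.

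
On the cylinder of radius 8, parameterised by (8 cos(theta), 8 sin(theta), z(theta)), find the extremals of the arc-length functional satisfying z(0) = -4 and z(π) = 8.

Parameterise the cylinder of radius R = 8 as
    r(θ) = (8 cos θ, 8 sin θ, z(θ)).
The arc-length element is
    ds = sqrt(64 + (dz/dθ)^2) dθ,
so the Lagrangian is L = sqrt(64 + z'^2).
L depends on z' only, not on z or θ, so ∂L/∂z = 0 and
    ∂L/∂z' = z' / sqrt(64 + z'^2).
The Euler-Lagrange equation gives
    d/dθ( z' / sqrt(64 + z'^2) ) = 0,
so z' is constant. Integrating once:
    z(θ) = a θ + b,
a helix on the cylinder (a straight line when the cylinder is unrolled). The constants a, b are determined by the endpoint conditions.
With endpoint conditions z(0) = -4 and z(π) = 8: from z(0) = b we get b = -4, and a·π + -4 = 8 gives a = 12/π, so
    z(θ) = (12/π) θ − 4.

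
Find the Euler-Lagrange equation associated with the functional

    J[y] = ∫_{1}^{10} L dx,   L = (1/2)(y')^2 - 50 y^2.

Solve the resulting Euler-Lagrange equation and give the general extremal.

The Lagrangian is L = (1/2)(y')^2 - 50 y^2.
∂L/∂y = -100y.
∂L/∂y' = y'.
The Euler-Lagrange equation d/dx(∂L/∂y') − ∂L/∂y = 0 becomes:
    y'' + 100 y = 0
General solution: y(x) = A sin(10x) + B cos(10x), where A and B are arbitrary constants fixed by the endpoint conditions.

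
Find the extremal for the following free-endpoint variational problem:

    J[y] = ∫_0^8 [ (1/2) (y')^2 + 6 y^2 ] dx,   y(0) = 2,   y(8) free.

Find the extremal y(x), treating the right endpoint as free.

The Lagrangian L = (1/2) (y')^2 + 6 y^2 gives
    ∂L/∂y = 12 y,   ∂L/∂y' = y'.
Euler-Lagrange: y'' − 12 y = 0.
With k = sqrt(12), the general solution is
    y(x) = A cosh(sqrt(12) x) + B sinh(sqrt(12) x).
Fixed left endpoint y(0) = 2 ⇒ A = 2.
The right endpoint x = 8 is free, so the natural (transversality) condition is ∂L/∂y' |_{x=8} = 0, i.e. y'(8) = 0.
Compute y'(x) = A k sinh(k x) + B k cosh(k x), so
    y'(8) = A k sinh(k·8) + B k cosh(k·8) = 0
    ⇒ B = −A tanh(k·8) = − 2 tanh(sqrt(12)·8).
Therefore the extremal is
    y(x) = 2 cosh(sqrt(12) x) − 2 tanh(sqrt(12)·8) sinh(sqrt(12) x).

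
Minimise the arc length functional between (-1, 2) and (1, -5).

Arc-length functional: J[y] = ∫ sqrt(1 + (y')^2) dx.
Lagrangian L = sqrt(1 + (y')^2) has no explicit y dependence, so ∂L/∂y = 0 and the Euler-Lagrange equation gives
    d/dx( y' / sqrt(1 + (y')^2) ) = 0  ⇒  y' / sqrt(1 + (y')^2) = const.
Hence y' is constant, so y(x) is affine.
Fitting the endpoints (-1, 2) and (1, -5):
    slope m = ((-5) − 2) / (1 − (-1)) = -7/2,
    intercept c = 2 − m·(-1) = -3/2.
Extremal: y(x) = (-7/2) x - 3/2.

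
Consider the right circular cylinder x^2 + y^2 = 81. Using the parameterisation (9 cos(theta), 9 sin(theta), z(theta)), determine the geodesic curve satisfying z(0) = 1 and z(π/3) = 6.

Parameterise the cylinder of radius R = 9 as
    r(θ) = (9 cos θ, 9 sin θ, z(θ)).
The arc-length element is
    ds = sqrt(81 + (dz/dθ)^2) dθ,
so the Lagrangian is L = sqrt(81 + z'^2).
L depends on z' only, not on z or θ, so ∂L/∂z = 0 and
    ∂L/∂z' = z' / sqrt(81 + z'^2).
The Euler-Lagrange equation gives
    d/dθ( z' / sqrt(81 + z'^2) ) = 0,
so z' is constant. Integrating once:
    z(θ) = a θ + b,
a helix on the cylinder (a straight line when the cylinder is unrolled). The constants a, b are determined by the endpoint conditions.
With endpoint conditions z(0) = 1 and z(π/3) = 6: from z(0) = b we get b = 1, and a·π/3 + 1 = 6 gives a = 15/π, so
    z(θ) = (15/π) θ + 1.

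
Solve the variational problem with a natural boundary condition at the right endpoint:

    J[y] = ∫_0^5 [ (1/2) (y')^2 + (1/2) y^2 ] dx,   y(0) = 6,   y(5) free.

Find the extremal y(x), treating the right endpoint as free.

The Lagrangian L = (1/2) (y')^2 + (1/2) y^2 gives
    ∂L/∂y = 1 y,   ∂L/∂y' = y'.
Euler-Lagrange: y'' − y = 0.
With k = 1, the general solution is
    y(x) = A cosh(x) + B sinh(x).
Fixed left endpoint y(0) = 6 ⇒ A = 6.
The right endpoint x = 5 is free, so the natural (transversality) condition is ∂L/∂y' |_{x=5} = 0, i.e. y'(5) = 0.
Compute y'(x) = A k sinh(k x) + B k cosh(k x), so
    y'(5) = A k sinh(k·5) + B k cosh(k·5) = 0
    ⇒ B = −A tanh(k·5) = − 6 tanh(1·5).
Therefore the extremal is
    y(x) = 6 cosh(1 x) − 6 tanh(1·5) sinh(1 x).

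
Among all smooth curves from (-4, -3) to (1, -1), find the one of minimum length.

Arc-length functional: J[y] = ∫ sqrt(1 + (y')^2) dx.
Lagrangian L = sqrt(1 + (y')^2) has no explicit y dependence, so ∂L/∂y = 0 and the Euler-Lagrange equation gives
    d/dx( y' / sqrt(1 + (y')^2) ) = 0  ⇒  y' / sqrt(1 + (y')^2) = const.
Hence y' is constant, so y(x) is affine.
Fitting the endpoints (-4, -3) and (1, -1):
    slope m = ((-1) − (-3)) / (1 − (-4)) = 2/5,
    intercept c = (-3) − m·(-4) = -7/5.
Extremal: y(x) = (2/5) x - 7/5.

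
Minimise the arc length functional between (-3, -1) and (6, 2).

Arc-length functional: J[y] = ∫ sqrt(1 + (y')^2) dx.
Lagrangian L = sqrt(1 + (y')^2) has no explicit y dependence, so ∂L/∂y = 0 and the Euler-Lagrange equation gives
    d/dx( y' / sqrt(1 + (y')^2) ) = 0  ⇒  y' / sqrt(1 + (y')^2) = const.
Hence y' is constant, so y(x) is affine.
Fitting the endpoints (-3, -1) and (6, 2):
    slope m = (2 − (-1)) / (6 − (-3)) = 1/3,
    intercept c = (-1) − m·(-3) = 0.
Extremal: y(x) = (1/3) x.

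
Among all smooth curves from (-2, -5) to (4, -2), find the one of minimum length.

Arc-length functional: J[y] = ∫ sqrt(1 + (y')^2) dx.
Lagrangian L = sqrt(1 + (y')^2) has no explicit y dependence, so ∂L/∂y = 0 and the Euler-Lagrange equation gives
    d/dx( y' / sqrt(1 + (y')^2) ) = 0  ⇒  y' / sqrt(1 + (y')^2) = const.
Hence y' is constant, so y(x) is affine.
Fitting the endpoints (-2, -5) and (4, -2):
    slope m = ((-2) − (-5)) / (4 − (-2)) = 1/2,
    intercept c = (-5) − m·(-2) = -4.
Extremal: y(x) = (1/2) x - 4.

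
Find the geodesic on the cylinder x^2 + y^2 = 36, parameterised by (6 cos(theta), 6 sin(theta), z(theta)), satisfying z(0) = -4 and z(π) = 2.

Parameterise the cylinder of radius R = 6 as
    r(θ) = (6 cos θ, 6 sin θ, z(θ)).
The arc-length element is
    ds = sqrt(36 + (dz/dθ)^2) dθ,
so the Lagrangian is L = sqrt(36 + z'^2).
L depends on z' only, not on z or θ, so ∂L/∂z = 0 and
    ∂L/∂z' = z' / sqrt(36 + z'^2).
The Euler-Lagrange equation gives
    d/dθ( z' / sqrt(36 + z'^2) ) = 0,
so z' is constant. Integrating once:
    z(θ) = a θ + b,
a helix on the cylinder (a straight line when the cylinder is unrolled). The constants a, b are determined by the endpoint conditions.
With endpoint conditions z(0) = -4 and z(π) = 2: from z(0) = b we get b = -4, and a·π + -4 = 2 gives a = 6/π, so
    z(θ) = (6/π) θ − 4.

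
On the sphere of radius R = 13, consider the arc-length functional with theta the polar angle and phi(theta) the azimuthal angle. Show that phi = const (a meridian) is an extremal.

On the sphere of radius R = 13 with spherical coordinates (θ, φ), the induced metric is
    ds^2 = 169(dθ^2 + sin^2(θ) dφ^2).
Using θ as the parameter, the arc-length functional becomes
    J[φ] = ∫ 13 sqrt(1 + sin^2(θ) (dφ/dθ)^2) dθ.
So L = 13 sqrt(1 + sin^2(θ) φ'^2). Compute
    ∂L/∂φ = 0  (L has no explicit φ dependence),
    ∂L/∂φ' = 13 sin^2(θ) φ' / sqrt(1 + sin^2(θ) φ'^2).
For the candidate φ(θ) = c (constant), φ' = 0, so ∂L/∂φ' evaluated along the candidate vanishes, and ∂L/∂φ is identically zero. Hence
    d/dθ(∂L/∂φ') − ∂L/∂φ = 0
is satisfied. Therefore meridians φ = const are extremals of arc length — they are geodesics on the sphere.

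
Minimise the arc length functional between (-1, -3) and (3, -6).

Arc-length functional: J[y] = ∫ sqrt(1 + (y')^2) dx.
Lagrangian L = sqrt(1 + (y')^2) has no explicit y dependence, so ∂L/∂y = 0 and the Euler-Lagrange equation gives
    d/dx( y' / sqrt(1 + (y')^2) ) = 0  ⇒  y' / sqrt(1 + (y')^2) = const.
Hence y' is constant, so y(x) is affine.
Fitting the endpoints (-1, -3) and (3, -6):
    slope m = ((-6) − (-3)) / (3 − (-1)) = -3/4,
    intercept c = (-3) − m·(-1) = -15/4.
Extremal: y(x) = (-3/4) x - 15/4.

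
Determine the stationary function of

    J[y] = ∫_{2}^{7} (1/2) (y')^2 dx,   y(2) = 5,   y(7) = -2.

The Lagrangian is L = (1/2) (y')^2.
Compute ∂L/∂y = 0, ∂L/∂y' = y'.
The Euler-Lagrange equation d/dx(∂L/∂y') − ∂L/∂y = 0 reduces to
    y'' = 0.
Its general solution is
    y(x) = A x + B,
with A, B fixed by the endpoint conditions.
Applying the endpoint conditions y(2) = 5 and y(7) = -2: solve A·2 + B = 5 and A·7 + B = -2. Subtracting gives A(7 − 2) = -2 − 5, so A = -7/5, and B = 5 − A·2 = 39/5. Therefore
    y(x) = (-7/5) x + 39/5.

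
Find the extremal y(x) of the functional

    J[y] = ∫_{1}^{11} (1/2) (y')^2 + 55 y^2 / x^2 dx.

The Lagrangian is L = (1/2) (y')^2 + 55 y^2 / x^2.
Compute ∂L/∂y = 110y/x^2, ∂L/∂y' = y'.
The Euler-Lagrange equation d/dx(∂L/∂y') − ∂L/∂y = 0 reduces to
    y'' − 110/x^2 · y = 0  (x > 0).
Its general solution is
    y(x) = A x^11 + B x^(-10),
with A, B fixed by the endpoint conditions.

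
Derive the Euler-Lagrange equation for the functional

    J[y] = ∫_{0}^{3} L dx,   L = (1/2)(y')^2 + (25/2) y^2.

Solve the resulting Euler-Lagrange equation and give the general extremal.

The Lagrangian is L = (1/2)(y')^2 + (25/2) y^2.
∂L/∂y = 25y.
∂L/∂y' = y'.
The Euler-Lagrange equation d/dx(∂L/∂y') − ∂L/∂y = 0 becomes:
    y'' - 25 y = 0
General solution: y(x) = A e^(5x) + B e^(-5x), where A and B are arbitrary constants fixed by the endpoint conditions.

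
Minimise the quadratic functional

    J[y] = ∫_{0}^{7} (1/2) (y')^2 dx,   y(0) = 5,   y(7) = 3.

The Lagrangian is L = (1/2) (y')^2.
Compute ∂L/∂y = 0, ∂L/∂y' = y'.
The Euler-Lagrange equation d/dx(∂L/∂y') − ∂L/∂y = 0 reduces to
    y'' = 0.
Its general solution is
    y(x) = A x + B,
with A, B fixed by the endpoint conditions.
Applying the endpoint conditions y(0) = 5 and y(7) = 3: solve A·0 + B = 5 and A·7 + B = 3. Subtracting gives A(7 − 0) = 3 − 5, so A = -2/7, and B = 5 − A·0 = 5. Therefore
    y(x) = (-2/7) x + 5.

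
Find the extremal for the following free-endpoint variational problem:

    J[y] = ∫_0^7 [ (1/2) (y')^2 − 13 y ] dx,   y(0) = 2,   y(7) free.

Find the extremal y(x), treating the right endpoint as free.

The Lagrangian L = (1/2) (y')^2 − 13 y gives
    ∂L/∂y = −13,   ∂L/∂y' = y'.
Euler-Lagrange: d/dx(y') − (−13) = 0, i.e. y'' + 13 = 0, so
    y(x) = −(13/2) x^2 + C1 x + C2.
Fixed left endpoint y(0) = 2 ⇒ C2 = 2.
The right endpoint x = 7 is free, so the natural (transversality) condition is ∂L/∂y' |_{x=7} = 0, i.e. y'(7) = 0.
Compute y'(x) = −13 x + C1, so y'(7) = −91 + C1 = 0 ⇒ C1 = 91.
Therefore the extremal is
    y(x) = −(13/2) x^2 + 91 x + 2.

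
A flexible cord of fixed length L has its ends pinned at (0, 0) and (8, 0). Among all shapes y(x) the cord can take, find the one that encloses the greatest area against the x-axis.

Set up the augmented Lagrangian using a multiplier λ for the length constraint:
    F(y, y') = y − λ sqrt(1 + y'^2).
F has no explicit x dependence, so the Beltrami identity yields a first integral
    F − y' ∂F/∂y' = C.
Compute ∂F/∂y' = −λ y' / sqrt(1 + y'^2). Then
    y − λ sqrt(1 + y'^2) + λ y'^2 / sqrt(1 + y'^2) = C
    ⇒  y − λ / sqrt(1 + y'^2) = C.
Solving for y' and integrating gives
    (x − a)^2 + (y − b)^2 = λ^2,
a circular arc of radius λ. The constants a, b are determined by the endpoint conditions y(0) = y(8) = 0, and λ is fixed implicitly by the length constraint
    ∫_{0}^{8} sqrt(1 + y'^2) dx = L.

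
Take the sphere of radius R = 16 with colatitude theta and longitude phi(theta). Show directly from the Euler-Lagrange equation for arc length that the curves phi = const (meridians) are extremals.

On the sphere of radius R = 16 with spherical coordinates (θ, φ), the induced metric is
    ds^2 = 256(dθ^2 + sin^2(θ) dφ^2).
Using θ as the parameter, the arc-length functional becomes
    J[φ] = ∫ 16 sqrt(1 + sin^2(θ) (dφ/dθ)^2) dθ.
So L = 16 sqrt(1 + sin^2(θ) φ'^2). Compute
    ∂L/∂φ = 0  (L has no explicit φ dependence),
    ∂L/∂φ' = 16 sin^2(θ) φ' / sqrt(1 + sin^2(θ) φ'^2).
For the candidate φ(θ) = c (constant), φ' = 0, so ∂L/∂φ' evaluated along the candidate vanishes, and ∂L/∂φ is identically zero. Hence
    d/dθ(∂L/∂φ') − ∂L/∂φ = 0
is satisfied. Therefore meridians φ = const are extremals of arc length — they are geodesics on the sphere.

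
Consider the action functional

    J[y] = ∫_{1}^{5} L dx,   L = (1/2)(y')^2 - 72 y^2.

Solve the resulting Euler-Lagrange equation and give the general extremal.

The Lagrangian is L = (1/2)(y')^2 - 72 y^2.
∂L/∂y = -144y.
∂L/∂y' = y'.
The Euler-Lagrange equation d/dx(∂L/∂y') − ∂L/∂y = 0 becomes:
    y'' + 144 y = 0
General solution: y(x) = A sin(12x) + B cos(12x), where A and B are arbitrary constants fixed by the endpoint conditions.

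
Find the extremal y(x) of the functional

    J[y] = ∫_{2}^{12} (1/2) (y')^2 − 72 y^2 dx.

The Lagrangian is L = (1/2) (y')^2 − 72 y^2.
Compute ∂L/∂y = -144y, ∂L/∂y' = y'.
The Euler-Lagrange equation d/dx(∂L/∂y') − ∂L/∂y = 0 reduces to
    y'' + 144 y = 0.
Its general solution is
    y(x) = A sin(12x) + B cos(12x),
with A, B fixed by the endpoint conditions.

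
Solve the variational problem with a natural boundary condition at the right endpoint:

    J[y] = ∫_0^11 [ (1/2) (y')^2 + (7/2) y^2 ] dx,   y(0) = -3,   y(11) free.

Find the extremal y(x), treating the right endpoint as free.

The Lagrangian L = (1/2) (y')^2 + (7/2) y^2 gives
    ∂L/∂y = 7 y,   ∂L/∂y' = y'.
Euler-Lagrange: y'' − 7 y = 0.
With k = sqrt(7), the general solution is
    y(x) = A cosh(sqrt(7) x) + B sinh(sqrt(7) x).
Fixed left endpoint y(0) = -3 ⇒ A = -3.
The right endpoint x = 11 is free, so the natural (transversality) condition is ∂L/∂y' |_{x=11} = 0, i.e. y'(11) = 0.
Compute y'(x) = A k sinh(k x) + B k cosh(k x), so
    y'(11) = A k sinh(k·11) + B k cosh(k·11) = 0
    ⇒ B = −A tanh(k·11) = 3 tanh(sqrt(7)·11).
Therefore the extremal is
    y(x) = −3 cosh(sqrt(7) x) + 3 tanh(sqrt(7)·11) sinh(sqrt(7) x).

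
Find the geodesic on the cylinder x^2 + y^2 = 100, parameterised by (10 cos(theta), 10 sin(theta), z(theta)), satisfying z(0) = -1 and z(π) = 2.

Parameterise the cylinder of radius R = 10 as
    r(θ) = (10 cos θ, 10 sin θ, z(θ)).
The arc-length element is
    ds = sqrt(100 + (dz/dθ)^2) dθ,
so the Lagrangian is L = sqrt(100 + z'^2).
L depends on z' only, not on z or θ, so ∂L/∂z = 0 and
    ∂L/∂z' = z' / sqrt(100 + z'^2).
The Euler-Lagrange equation gives
    d/dθ( z' / sqrt(100 + z'^2) ) = 0,
so z' is constant. Integrating once:
    z(θ) = a θ + b,
a helix on the cylinder (a straight line when the cylinder is unrolled). The constants a, b are determined by the endpoint conditions.
With endpoint conditions z(0) = -1 and z(π) = 2: from z(0) = b we get b = -1, and a·π + -1 = 2 gives a = 3/π, so
    z(θ) = (3/π) θ − 1.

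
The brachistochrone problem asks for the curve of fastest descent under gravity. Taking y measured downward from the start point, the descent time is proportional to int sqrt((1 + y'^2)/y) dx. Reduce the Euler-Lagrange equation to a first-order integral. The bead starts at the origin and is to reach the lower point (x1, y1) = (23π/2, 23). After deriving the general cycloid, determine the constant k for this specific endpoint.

The Lagrangian L = sqrt((1 + y'^2) / y) has no explicit x dependence, so the Beltrami identity applies:
    L − y' ∂L/∂y' = C.
Compute ∂L/∂y' = y' / sqrt(y (1 + y'^2)).
Substitute:
    sqrt((1 + y'^2)/y) − y'·y' / sqrt(y (1 + y'^2))
    = (1 + y'^2) / sqrt(y (1 + y'^2)) − y'^2 / sqrt(y (1 + y'^2))
    = 1 / sqrt(y (1 + y'^2)) = C.
Squaring and rearranging gives the first integral
    y (1 + y'^2) = 1/C^2 =: k   (constant).
Solving this first-order ODE by the substitution
    y = (k/2)(1 − cos θ)
yields the cycloid parameterisation
    x(θ) = (k/2)(θ − sin θ),   y(θ) = (k/2)(1 − cos θ).
The constant k is fixed by the endpoint condition.
Now fit the given lower endpoint (x1, y1) = (23π/2, 23). At the bottom of the first arch (θ = π), the parametric equations give
    y(π) = (k/2)(1 − cos π) = k,
    x(π) = (k/2)(π − sin π) = kπ/2.
Matching y(π) = 23 gives k = 23, consistent with x(π) = 23π/2. Therefore the specific cycloid is
    x(θ) = (23/2)(θ − sin θ),   y(θ) = (23/2)(1 − cos θ).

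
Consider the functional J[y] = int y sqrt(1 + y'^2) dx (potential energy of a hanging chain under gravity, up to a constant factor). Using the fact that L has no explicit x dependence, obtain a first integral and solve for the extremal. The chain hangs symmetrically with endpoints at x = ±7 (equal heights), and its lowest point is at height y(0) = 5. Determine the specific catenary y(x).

The Lagrangian L(y, y') = y sqrt(1 + y'^2) has no explicit x dependence, so the Beltrami identity applies:
    L − y' ∂L/∂y' = C.
Compute ∂L/∂y' = y · y' / sqrt(1 + y'^2). Then
    L − y' ∂L/∂y'
    = y sqrt(1 + y'^2) − y · y'^2 / sqrt(1 + y'^2)
    = y (1 + y'^2 − y'^2) / sqrt(1 + y'^2)
    = y / sqrt(1 + y'^2) = C.
Squaring gives y^2 = C^2 (1 + y'^2), i.e.
    y'^2 = y^2 / C^2 − 1.
Separating variables,
    dy / sqrt(y^2 − C^2) = dx / C,
and integrating gives arccosh(y / C) = (x − a)/C, so
    y(x) = C cosh((x − a)/C),
the catenary. The constants C and a are fixed by the two endpoint conditions (and, for the hanging-chain problem, the length constraint selects C).
Now fit the given data. The endpoints x = ±7 are symmetric at equal height, so the catenary is even about its minimum: a = 0 and y(x) = C cosh(x/C). The lowest point is y(0) = C cosh(0) = C, and we are told y(0) = 5, so C = 5. Therefore
    y(x) = 5 cosh(x/5),
and at the endpoints
    y(±7) = 5 cosh(7/5).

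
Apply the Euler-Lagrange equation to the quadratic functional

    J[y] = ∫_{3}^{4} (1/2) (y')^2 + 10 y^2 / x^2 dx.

The Lagrangian is L = (1/2) (y')^2 + 10 y^2 / x^2.
Compute ∂L/∂y = 20y/x^2, ∂L/∂y' = y'.
The Euler-Lagrange equation d/dx(∂L/∂y') − ∂L/∂y = 0 reduces to
    y'' − 20/x^2 · y = 0  (x > 0).
Its general solution is
    y(x) = A x^5 + B x^(-4),
with A, B fixed by the endpoint conditions.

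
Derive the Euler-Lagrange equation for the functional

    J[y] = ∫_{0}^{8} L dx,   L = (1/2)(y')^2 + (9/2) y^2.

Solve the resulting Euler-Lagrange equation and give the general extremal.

The Lagrangian is L = (1/2)(y')^2 + (9/2) y^2.
∂L/∂y = 9y.
∂L/∂y' = y'.
The Euler-Lagrange equation d/dx(∂L/∂y') − ∂L/∂y = 0 becomes:
    y'' - 9 y = 0
General solution: y(x) = A e^(3x) + B e^(-3x), where A and B are arbitrary constants fixed by the endpoint conditions.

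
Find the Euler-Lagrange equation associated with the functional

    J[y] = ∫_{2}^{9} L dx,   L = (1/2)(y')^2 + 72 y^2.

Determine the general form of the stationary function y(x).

The Lagrangian is L = (1/2)(y')^2 + 72 y^2.
∂L/∂y = 144y.
∂L/∂y' = y'.
The Euler-Lagrange equation d/dx(∂L/∂y') − ∂L/∂y = 0 becomes:
    y'' - 144 y = 0
General solution: y(x) = A e^(12x) + B e^(-12x), where A and B are arbitrary constants fixed by the endpoint conditions.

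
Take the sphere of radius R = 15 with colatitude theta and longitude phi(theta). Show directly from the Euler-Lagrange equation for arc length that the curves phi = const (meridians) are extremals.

On the sphere of radius R = 15 with spherical coordinates (θ, φ), the induced metric is
    ds^2 = 225(dθ^2 + sin^2(θ) dφ^2).
Using θ as the parameter, the arc-length functional becomes
    J[φ] = ∫ 15 sqrt(1 + sin^2(θ) (dφ/dθ)^2) dθ.
So L = 15 sqrt(1 + sin^2(θ) φ'^2). Compute
    ∂L/∂φ = 0  (L has no explicit φ dependence),
    ∂L/∂φ' = 15 sin^2(θ) φ' / sqrt(1 + sin^2(θ) φ'^2).
For the candidate φ(θ) = c (constant), φ' = 0, so ∂L/∂φ' evaluated along the candidate vanishes, and ∂L/∂φ is identically zero. Hence
    d/dθ(∂L/∂φ') − ∂L/∂φ = 0
is satisfied. Therefore meridians φ = const are extremals of arc length — they are geodesics on the sphere.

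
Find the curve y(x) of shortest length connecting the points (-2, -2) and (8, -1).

Arc-length functional: J[y] = ∫ sqrt(1 + (y')^2) dx.
Lagrangian L = sqrt(1 + (y')^2) has no explicit y dependence, so ∂L/∂y = 0 and the Euler-Lagrange equation gives
    d/dx( y' / sqrt(1 + (y')^2) ) = 0  ⇒  y' / sqrt(1 + (y')^2) = const.
Hence y' is constant, so y(x) is affine.
Fitting the endpoints (-2, -2) and (8, -1):
    slope m = ((-1) − (-2)) / (8 − (-2)) = 1/10,
    intercept c = (-2) − m·(-2) = -9/5.
Extremal: y(x) = (1/10) x - 9/5.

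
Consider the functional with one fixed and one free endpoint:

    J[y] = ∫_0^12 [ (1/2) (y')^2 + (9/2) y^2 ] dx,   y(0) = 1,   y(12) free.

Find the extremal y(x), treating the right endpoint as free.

The Lagrangian L = (1/2) (y')^2 + (9/2) y^2 gives
    ∂L/∂y = 9 y,   ∂L/∂y' = y'.
Euler-Lagrange: y'' − 9 y = 0.
With k = 3, the general solution is
    y(x) = A cosh(3 x) + B sinh(3 x).
Fixed left endpoint y(0) = 1 ⇒ A = 1.
The right endpoint x = 12 is free, so the natural (transversality) condition is ∂L/∂y' |_{x=12} = 0, i.e. y'(12) = 0.
Compute y'(x) = A k sinh(k x) + B k cosh(k x), so
    y'(12) = A k sinh(k·12) + B k cosh(k·12) = 0
    ⇒ B = −A tanh(k·12) = − tanh(3·12).
Therefore the extremal is
    y(x) = cosh(3 x) − tanh(3·12) sinh(3 x).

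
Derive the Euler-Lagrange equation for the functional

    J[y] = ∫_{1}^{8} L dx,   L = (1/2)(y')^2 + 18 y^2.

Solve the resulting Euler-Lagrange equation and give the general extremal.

The Lagrangian is L = (1/2)(y')^2 + 18 y^2.
∂L/∂y = 36y.
∂L/∂y' = y'.
The Euler-Lagrange equation d/dx(∂L/∂y') − ∂L/∂y = 0 becomes:
    y'' - 36 y = 0
General solution: y(x) = A e^(6x) + B e^(-6x), where A and B are arbitrary constants fixed by the endpoint conditions.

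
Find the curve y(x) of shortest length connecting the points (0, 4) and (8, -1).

Arc-length functional: J[y] = ∫ sqrt(1 + (y')^2) dx.
Lagrangian L = sqrt(1 + (y')^2) has no explicit y dependence, so ∂L/∂y = 0 and the Euler-Lagrange equation gives
    d/dx( y' / sqrt(1 + (y')^2) ) = 0  ⇒  y' / sqrt(1 + (y')^2) = const.
Hence y' is constant, so y(x) is affine.
Fitting the endpoints (0, 4) and (8, -1):
    slope m = ((-1) − 4) / (8 − 0) = -5/8,
    intercept c = 4 − m·0 = 4.
Extremal: y(x) = (-5/8) x + 4.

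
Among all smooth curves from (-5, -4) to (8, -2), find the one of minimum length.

Arc-length functional: J[y] = ∫ sqrt(1 + (y')^2) dx.
Lagrangian L = sqrt(1 + (y')^2) has no explicit y dependence, so ∂L/∂y = 0 and the Euler-Lagrange equation gives
    d/dx( y' / sqrt(1 + (y')^2) ) = 0  ⇒  y' / sqrt(1 + (y')^2) = const.
Hence y' is constant, so y(x) is affine.
Fitting the endpoints (-5, -4) and (8, -2):
    slope m = ((-2) − (-4)) / (8 − (-5)) = 2/13,
    intercept c = (-4) − m·(-5) = -42/13.
Extremal: y(x) = (2/13) x - 42/13.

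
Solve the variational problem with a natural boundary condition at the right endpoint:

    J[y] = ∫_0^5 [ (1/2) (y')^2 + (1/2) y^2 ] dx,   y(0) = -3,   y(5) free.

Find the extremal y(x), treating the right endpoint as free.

The Lagrangian L = (1/2) (y')^2 + (1/2) y^2 gives
    ∂L/∂y = 1 y,   ∂L/∂y' = y'.
Euler-Lagrange: y'' − y = 0.
With k = 1, the general solution is
    y(x) = A cosh(x) + B sinh(x).
Fixed left endpoint y(0) = -3 ⇒ A = -3.
The right endpoint x = 5 is free, so the natural (transversality) condition is ∂L/∂y' |_{x=5} = 0, i.e. y'(5) = 0.
Compute y'(x) = A k sinh(k x) + B k cosh(k x), so
    y'(5) = A k sinh(k·5) + B k cosh(k·5) = 0
    ⇒ B = −A tanh(k·5) = 3 tanh(1·5).
Therefore the extremal is
    y(x) = −3 cosh(1 x) + 3 tanh(1·5) sinh(1 x).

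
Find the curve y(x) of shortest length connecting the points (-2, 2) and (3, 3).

Arc-length functional: J[y] = ∫ sqrt(1 + (y')^2) dx.
Lagrangian L = sqrt(1 + (y')^2) has no explicit y dependence, so ∂L/∂y = 0 and the Euler-Lagrange equation gives
    d/dx( y' / sqrt(1 + (y')^2) ) = 0  ⇒  y' / sqrt(1 + (y')^2) = const.
Hence y' is constant, so y(x) is affine.
Fitting the endpoints (-2, 2) and (3, 3):
    slope m = (3 − 2) / (3 − (-2)) = 1/5,
    intercept c = 2 − m·(-2) = 12/5.
Extremal: y(x) = (1/5) x + 12/5.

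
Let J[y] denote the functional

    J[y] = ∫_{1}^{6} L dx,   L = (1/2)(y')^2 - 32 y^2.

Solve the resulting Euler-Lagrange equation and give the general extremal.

The Lagrangian is L = (1/2)(y')^2 - 32 y^2.
∂L/∂y = -64y.
∂L/∂y' = y'.
The Euler-Lagrange equation d/dx(∂L/∂y') − ∂L/∂y = 0 becomes:
    y'' + 64 y = 0
General solution: y(x) = A sin(8x) + B cos(8x), where A and B are arbitrary constants fixed by the endpoint conditions.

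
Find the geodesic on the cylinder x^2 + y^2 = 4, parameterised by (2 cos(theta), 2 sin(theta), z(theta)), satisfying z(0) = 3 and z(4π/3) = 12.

Parameterise the cylinder of radius R = 2 as
    r(θ) = (2 cos θ, 2 sin θ, z(θ)).
The arc-length element is
    ds = sqrt(4 + (dz/dθ)^2) dθ,
so the Lagrangian is L = sqrt(4 + z'^2).
L depends on z' only, not on z or θ, so ∂L/∂z = 0 and
    ∂L/∂z' = z' / sqrt(4 + z'^2).
The Euler-Lagrange equation gives
    d/dθ( z' / sqrt(4 + z'^2) ) = 0,
so z' is constant. Integrating once:
    z(θ) = a θ + b,
a helix on the cylinder (a straight line when the cylinder is unrolled). The constants a, b are determined by the endpoint conditions.
With endpoint conditions z(0) = 3 and z(4π/3) = 12: from z(0) = b we get b = 3, and a·4π/3 + 3 = 12 gives a = 27/(4π), so
    z(θ) = (27/(4π)) θ + 3.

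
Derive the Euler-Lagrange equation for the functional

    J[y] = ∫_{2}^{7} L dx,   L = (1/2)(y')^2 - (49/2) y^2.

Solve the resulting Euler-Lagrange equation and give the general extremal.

The Lagrangian is L = (1/2)(y')^2 - (49/2) y^2.
∂L/∂y = -49y.
∂L/∂y' = y'.
The Euler-Lagrange equation d/dx(∂L/∂y') − ∂L/∂y = 0 becomes:
    y'' + 49 y = 0
General solution: y(x) = A sin(7x) + B cos(7x), where A and B are arbitrary constants fixed by the endpoint conditions.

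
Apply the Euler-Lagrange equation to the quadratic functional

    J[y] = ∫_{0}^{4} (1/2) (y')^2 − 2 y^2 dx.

The Lagrangian is L = (1/2) (y')^2 − 2 y^2.
Compute ∂L/∂y = -4y, ∂L/∂y' = y'.
The Euler-Lagrange equation d/dx(∂L/∂y') − ∂L/∂y = 0 reduces to
    y'' + 4 y = 0.
Its general solution is
    y(x) = A sin(2x) + B cos(2x),
with A, B fixed by the endpoint conditions.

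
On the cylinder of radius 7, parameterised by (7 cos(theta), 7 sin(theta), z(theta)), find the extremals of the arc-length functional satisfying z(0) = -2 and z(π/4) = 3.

Parameterise the cylinder of radius R = 7 as
    r(θ) = (7 cos θ, 7 sin θ, z(θ)).
The arc-length element is
    ds = sqrt(49 + (dz/dθ)^2) dθ,
so the Lagrangian is L = sqrt(49 + z'^2).
L depends on z' only, not on z or θ, so ∂L/∂z = 0 and
    ∂L/∂z' = z' / sqrt(49 + z'^2).
The Euler-Lagrange equation gives
    d/dθ( z' / sqrt(49 + z'^2) ) = 0,
so z' is constant. Integrating once:
    z(θ) = a θ + b,
a helix on the cylinder (a straight line when the cylinder is unrolled). The constants a, b are determined by the endpoint conditions.
With endpoint conditions z(0) = -2 and z(π/4) = 3: from z(0) = b we get b = -2, and a·π/4 + -2 = 3 gives a = 20/π, so
    z(θ) = (20/π) θ − 2.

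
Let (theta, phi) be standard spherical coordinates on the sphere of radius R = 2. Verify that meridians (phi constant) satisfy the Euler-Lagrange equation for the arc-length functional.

On the sphere of radius R = 2 with spherical coordinates (θ, φ), the induced metric is
    ds^2 = 4(dθ^2 + sin^2(θ) dφ^2).
Using θ as the parameter, the arc-length functional becomes
    J[φ] = ∫ 2 sqrt(1 + sin^2(θ) (dφ/dθ)^2) dθ.
So L = 2 sqrt(1 + sin^2(θ) φ'^2). Compute
    ∂L/∂φ = 0  (L has no explicit φ dependence),
    ∂L/∂φ' = 2 sin^2(θ) φ' / sqrt(1 + sin^2(θ) φ'^2).
For the candidate φ(θ) = c (constant), φ' = 0, so ∂L/∂φ' evaluated along the candidate vanishes, and ∂L/∂φ is identically zero. Hence
    d/dθ(∂L/∂φ') − ∂L/∂φ = 0
is satisfied. Therefore meridians φ = const are extremals of arc length — they are geodesics on the sphere.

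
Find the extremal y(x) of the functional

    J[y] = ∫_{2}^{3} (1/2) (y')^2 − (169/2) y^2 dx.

The Lagrangian is L = (1/2) (y')^2 − (169/2) y^2.
Compute ∂L/∂y = -169y, ∂L/∂y' = y'.
The Euler-Lagrange equation d/dx(∂L/∂y') − ∂L/∂y = 0 reduces to
    y'' + 169 y = 0.
Its general solution is
    y(x) = A sin(13x) + B cos(13x),
with A, B fixed by the endpoint conditions.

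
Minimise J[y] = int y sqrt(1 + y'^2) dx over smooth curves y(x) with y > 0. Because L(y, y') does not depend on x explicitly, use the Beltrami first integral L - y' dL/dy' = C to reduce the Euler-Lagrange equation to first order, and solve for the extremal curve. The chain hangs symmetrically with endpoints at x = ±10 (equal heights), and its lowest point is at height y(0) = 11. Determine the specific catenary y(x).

The Lagrangian L(y, y') = y sqrt(1 + y'^2) has no explicit x dependence, so the Beltrami identity applies:
    L − y' ∂L/∂y' = C.
Compute ∂L/∂y' = y · y' / sqrt(1 + y'^2). Then
    L − y' ∂L/∂y'
    = y sqrt(1 + y'^2) − y · y'^2 / sqrt(1 + y'^2)
    = y (1 + y'^2 − y'^2) / sqrt(1 + y'^2)
    = y / sqrt(1 + y'^2) = C.
Squaring gives y^2 = C^2 (1 + y'^2), i.e.
    y'^2 = y^2 / C^2 − 1.
Separating variables,
    dy / sqrt(y^2 − C^2) = dx / C,
and integrating gives arccosh(y / C) = (x − a)/C, so
    y(x) = C cosh((x − a)/C),
the catenary. The constants C and a are fixed by the two endpoint conditions (and, for the hanging-chain problem, the length constraint selects C).
Now fit the given data. The endpoints x = ±10 are symmetric at equal height, so the catenary is even about its minimum: a = 0 and y(x) = C cosh(x/C). The lowest point is y(0) = C cosh(0) = C, and we are told y(0) = 11, so C = 11. Therefore
    y(x) = 11 cosh(x/11),
and at the endpoints
    y(±10) = 11 cosh(10/11).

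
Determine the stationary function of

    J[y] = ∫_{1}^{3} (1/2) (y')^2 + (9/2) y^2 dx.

The Lagrangian is L = (1/2) (y')^2 + (9/2) y^2.
Compute ∂L/∂y = 9y, ∂L/∂y' = y'.
The Euler-Lagrange equation d/dx(∂L/∂y') − ∂L/∂y = 0 reduces to
    y'' − 9 y = 0.
Its general solution is
    y(x) = A e^(3x) + B e^(−3x),
with A, B fixed by the endpoint conditions.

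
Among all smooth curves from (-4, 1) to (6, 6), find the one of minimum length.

Arc-length functional: J[y] = ∫ sqrt(1 + (y')^2) dx.
Lagrangian L = sqrt(1 + (y')^2) has no explicit y dependence, so ∂L/∂y = 0 and the Euler-Lagrange equation gives
    d/dx( y' / sqrt(1 + (y')^2) ) = 0  ⇒  y' / sqrt(1 + (y')^2) = const.
Hence y' is constant, so y(x) is affine.
Fitting the endpoints (-4, 1) and (6, 6):
    slope m = (6 − 1) / (6 − (-4)) = 1/2,
    intercept c = 1 − m·(-4) = 3.
Extremal: y(x) = (1/2) x + 3.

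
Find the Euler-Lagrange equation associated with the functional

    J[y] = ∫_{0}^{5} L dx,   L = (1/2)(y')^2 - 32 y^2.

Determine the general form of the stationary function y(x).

The Lagrangian is L = (1/2)(y')^2 - 32 y^2.
∂L/∂y = -64y.
∂L/∂y' = y'.
The Euler-Lagrange equation d/dx(∂L/∂y') − ∂L/∂y = 0 becomes:
    y'' + 64 y = 0
General solution: y(x) = A sin(8x) + B cos(8x), where A and B are arbitrary constants fixed by the endpoint conditions.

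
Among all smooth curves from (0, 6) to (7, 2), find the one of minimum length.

Arc-length functional: J[y] = ∫ sqrt(1 + (y')^2) dx.
Lagrangian L = sqrt(1 + (y')^2) has no explicit y dependence, so ∂L/∂y = 0 and the Euler-Lagrange equation gives
    d/dx( y' / sqrt(1 + (y')^2) ) = 0  ⇒  y' / sqrt(1 + (y')^2) = const.
Hence y' is constant, so y(x) is affine.
Fitting the endpoints (0, 6) and (7, 2):
    slope m = (2 − 6) / (7 − 0) = -4/7,
    intercept c = 6 − m·0 = 6.
Extremal: y(x) = (-4/7) x + 6.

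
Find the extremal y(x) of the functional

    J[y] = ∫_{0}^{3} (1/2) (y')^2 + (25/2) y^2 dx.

The Lagrangian is L = (1/2) (y')^2 + (25/2) y^2.
Compute ∂L/∂y = 25y, ∂L/∂y' = y'.
The Euler-Lagrange equation d/dx(∂L/∂y') − ∂L/∂y = 0 reduces to
    y'' − 25 y = 0.
Its general solution is
    y(x) = A e^(5x) + B e^(−5x),
with A, B fixed by the endpoint conditions.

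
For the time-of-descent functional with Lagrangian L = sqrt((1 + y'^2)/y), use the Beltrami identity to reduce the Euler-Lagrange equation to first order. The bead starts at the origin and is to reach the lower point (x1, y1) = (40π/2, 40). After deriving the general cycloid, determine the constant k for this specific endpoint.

The Lagrangian L = sqrt((1 + y'^2) / y) has no explicit x dependence, so the Beltrami identity applies:
    L − y' ∂L/∂y' = C.
Compute ∂L/∂y' = y' / sqrt(y (1 + y'^2)).
Substitute:
    sqrt((1 + y'^2)/y) − y'·y' / sqrt(y (1 + y'^2))
    = (1 + y'^2) / sqrt(y (1 + y'^2)) − y'^2 / sqrt(y (1 + y'^2))
    = 1 / sqrt(y (1 + y'^2)) = C.
Squaring and rearranging gives the first integral
    y (1 + y'^2) = 1/C^2 =: k   (constant).
Solving this first-order ODE by the substitution
    y = (k/2)(1 − cos θ)
yields the cycloid parameterisation
    x(θ) = (k/2)(θ − sin θ),   y(θ) = (k/2)(1 − cos θ).
The constant k is fixed by the endpoint condition.
Now fit the given lower endpoint (x1, y1) = (40π/2, 40). At the bottom of the first arch (θ = π), the parametric equations give
    y(π) = (k/2)(1 − cos π) = k,
    x(π) = (k/2)(π − sin π) = kπ/2.
Matching y(π) = 40 gives k = 40, consistent with x(π) = 40π/2. Therefore the specific cycloid is
    x(θ) = (40/2)(θ − sin θ),   y(θ) = (40/2)(1 − cos θ).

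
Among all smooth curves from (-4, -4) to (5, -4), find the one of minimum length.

Arc-length functional: J[y] = ∫ sqrt(1 + (y')^2) dx.
Lagrangian L = sqrt(1 + (y')^2) has no explicit y dependence, so ∂L/∂y = 0 and the Euler-Lagrange equation gives
    d/dx( y' / sqrt(1 + (y')^2) ) = 0  ⇒  y' / sqrt(1 + (y')^2) = const.
Hence y' is constant, so y(x) is affine.
Fitting the endpoints (-4, -4) and (5, -4):
    slope m = ((-4) − (-4)) / (5 − (-4)) = 0,
    intercept c = (-4) − m·(-4) = -4.
Extremal: y(x) = -4.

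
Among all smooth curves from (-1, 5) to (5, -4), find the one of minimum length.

Arc-length functional: J[y] = ∫ sqrt(1 + (y')^2) dx.
Lagrangian L = sqrt(1 + (y')^2) has no explicit y dependence, so ∂L/∂y = 0 and the Euler-Lagrange equation gives
    d/dx( y' / sqrt(1 + (y')^2) ) = 0  ⇒  y' / sqrt(1 + (y')^2) = const.
Hence y' is constant, so y(x) is affine.
Fitting the endpoints (-1, 5) and (5, -4):
    slope m = ((-4) − 5) / (5 − (-1)) = -3/2,
    intercept c = 5 − m·(-1) = 7/2.
Extremal: y(x) = (-3/2) x + 7/2.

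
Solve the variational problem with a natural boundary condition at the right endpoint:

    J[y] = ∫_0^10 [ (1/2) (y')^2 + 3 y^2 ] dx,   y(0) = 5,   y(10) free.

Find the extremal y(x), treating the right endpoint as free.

The Lagrangian L = (1/2) (y')^2 + 3 y^2 gives
    ∂L/∂y = 6 y,   ∂L/∂y' = y'.
Euler-Lagrange: y'' − 6 y = 0.
With k = sqrt(6), the general solution is
    y(x) = A cosh(sqrt(6) x) + B sinh(sqrt(6) x).
Fixed left endpoint y(0) = 5 ⇒ A = 5.
The right endpoint x = 10 is free, so the natural (transversality) condition is ∂L/∂y' |_{x=10} = 0, i.e. y'(10) = 0.
Compute y'(x) = A k sinh(k x) + B k cosh(k x), so
    y'(10) = A k sinh(k·10) + B k cosh(k·10) = 0
    ⇒ B = −A tanh(k·10) = − 5 tanh(sqrt(6)·10).
Therefore the extremal is
    y(x) = 5 cosh(sqrt(6) x) − 5 tanh(sqrt(6)·10) sinh(sqrt(6) x).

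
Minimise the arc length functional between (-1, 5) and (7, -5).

Arc-length functional: J[y] = ∫ sqrt(1 + (y')^2) dx.
Lagrangian L = sqrt(1 + (y')^2) has no explicit y dependence, so ∂L/∂y = 0 and the Euler-Lagrange equation gives
    d/dx( y' / sqrt(1 + (y')^2) ) = 0  ⇒  y' / sqrt(1 + (y')^2) = const.
Hence y' is constant, so y(x) is affine.
Fitting the endpoints (-1, 5) and (7, -5):
    slope m = ((-5) − 5) / (7 − (-1)) = -5/4,
    intercept c = 5 − m·(-1) = 15/4.
Extremal: y(x) = (-5/4) x + 15/4.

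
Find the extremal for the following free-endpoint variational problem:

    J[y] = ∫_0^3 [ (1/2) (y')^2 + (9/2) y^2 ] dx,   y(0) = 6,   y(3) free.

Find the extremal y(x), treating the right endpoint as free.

The Lagrangian L = (1/2) (y')^2 + (9/2) y^2 gives
    ∂L/∂y = 9 y,   ∂L/∂y' = y'.
Euler-Lagrange: y'' − 9 y = 0.
With k = 3, the general solution is
    y(x) = A cosh(3 x) + B sinh(3 x).
Fixed left endpoint y(0) = 6 ⇒ A = 6.
The right endpoint x = 3 is free, so the natural (transversality) condition is ∂L/∂y' |_{x=3} = 0, i.e. y'(3) = 0.
Compute y'(x) = A k sinh(k x) + B k cosh(k x), so
    y'(3) = A k sinh(k·3) + B k cosh(k·3) = 0
    ⇒ B = −A tanh(k·3) = − 6 tanh(3·3).
Therefore the extremal is
    y(x) = 6 cosh(3 x) − 6 tanh(3·3) sinh(3 x).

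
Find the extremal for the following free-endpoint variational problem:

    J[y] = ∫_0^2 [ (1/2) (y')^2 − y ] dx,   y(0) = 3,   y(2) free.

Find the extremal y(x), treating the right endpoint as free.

The Lagrangian L = (1/2) (y')^2 − y gives
    ∂L/∂y = −1,   ∂L/∂y' = y'.
Euler-Lagrange: d/dx(y') − (−1) = 0, i.e. y'' + 1 = 0, so
    y(x) = −(1/2) x^2 + C1 x + C2.
Fixed left endpoint y(0) = 3 ⇒ C2 = 3.
The right endpoint x = 2 is free, so the natural (transversality) condition is ∂L/∂y' |_{x=2} = 0, i.e. y'(2) = 0.
Compute y'(x) = −1 x + C1, so y'(2) = −2 + C1 = 0 ⇒ C1 = 2.
Therefore the extremal is
    y(x) = −x^2/2 + 2 x + 3.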